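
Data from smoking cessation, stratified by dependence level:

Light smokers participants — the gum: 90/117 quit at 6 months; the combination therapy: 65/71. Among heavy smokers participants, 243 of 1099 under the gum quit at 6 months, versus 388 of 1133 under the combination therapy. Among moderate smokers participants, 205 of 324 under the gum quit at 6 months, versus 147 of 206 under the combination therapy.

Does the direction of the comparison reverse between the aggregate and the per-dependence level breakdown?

Light smokers: the gum 90/117 = 76.9%, the combination therapy 65/71 = 91.5% → the combination therapy
Heavy smokers: the gum 243/1099 = 22.1%, the combination therapy 388/1133 = 34.2% → the combination therapy
Moderate smokers: the gum 205/324 = 63.3%, the combination therapy 147/206 = 71.4% → the combination therapy
Overall: the gum 538/1540 = 34.9%, the combination therapy 600/1410 = 42.6% → the combination therapy
The combination therapy wins overall and in every dependence group — no reversal.

No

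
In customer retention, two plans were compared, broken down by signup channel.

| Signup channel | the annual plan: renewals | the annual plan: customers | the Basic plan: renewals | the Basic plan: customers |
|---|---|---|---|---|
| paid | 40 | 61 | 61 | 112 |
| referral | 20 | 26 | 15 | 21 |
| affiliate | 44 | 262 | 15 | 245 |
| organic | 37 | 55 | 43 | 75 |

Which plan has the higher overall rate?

the annual plan

Paid: the annual plan 40/61 = 65.6%, the Basic plan 61/112 = 54.5% → the annual plan
Referral: the annual plan 20/26 = 76.9%, the Basic plan 15/21 = 71.4% → the annual plan
Affiliate: the annual plan 44/262 = 16.8%, the Basic plan 15/245 = 6.1% → the annual plan
Organic: the annual plan 37/55 = 67.3%, the Basic plan 43/75 = 57.3% → the annual plan
Overall: the annual plan 141/404 = 34.9%, the Basic plan 134/453 = 29.6% → the annual plan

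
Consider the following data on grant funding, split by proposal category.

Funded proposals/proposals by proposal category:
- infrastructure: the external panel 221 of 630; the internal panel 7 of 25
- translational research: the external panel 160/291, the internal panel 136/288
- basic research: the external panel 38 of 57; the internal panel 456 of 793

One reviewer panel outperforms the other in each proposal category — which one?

the external panel

Infrastructure: the external panel 221/630 = 35.1%, the internal panel 7/25 = 28.0% → the external panel
Translational research: the external panel 160/291 = 55.0%, the internal panel 136/288 = 47.2% → the external panel
Basic research: the external panel 38/57 = 66.7%, the internal panel 456/793 = 57.5% → the external panel
The external panel has the higher rate in all 3 groups.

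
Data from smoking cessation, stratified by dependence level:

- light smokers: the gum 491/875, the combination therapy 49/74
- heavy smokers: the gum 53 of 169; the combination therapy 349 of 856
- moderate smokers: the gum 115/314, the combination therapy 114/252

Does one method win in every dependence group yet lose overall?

Yes

Light smokers: the gum 491/875 = 56.1%, the combination therapy 49/74 = 66.2% → the combination therapy
Heavy smokers: the gum 53/169 = 31.4%, the combination therapy 349/856 = 40.8% → the combination therapy
Moderate smokers: the gum 115/314 = 36.6%, the combination therapy 114/252 = 45.2% → the combination therapy
Overall: the gum 659/1358 = 48.5%, the combination therapy 512/1182 = 43.3% → the gum
The combination therapy wins each dependence group but the gum wins overall — the comparison reverses. The combination therapy's participants skew toward heavy smokers, which has a lower base rate.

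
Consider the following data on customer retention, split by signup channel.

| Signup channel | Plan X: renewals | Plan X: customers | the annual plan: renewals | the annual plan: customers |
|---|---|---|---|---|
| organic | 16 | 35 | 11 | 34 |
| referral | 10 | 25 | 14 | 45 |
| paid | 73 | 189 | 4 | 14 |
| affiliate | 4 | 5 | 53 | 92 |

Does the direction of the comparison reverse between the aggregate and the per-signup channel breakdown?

Organic: Plan X 16/35 = 45.7%, the annual plan 11/34 = 32.4% → Plan X
Referral: Plan X 10/25 = 40.0%, the annual plan 14/45 = 31.1% → Plan X
Paid: Plan X 73/189 = 38.6%, the annual plan 4/14 = 28.6% → Plan X
Affiliate: Plan X 4/5 = 80.0%, the annual plan 53/92 = 57.6% → Plan X
Overall: Plan X 103/254 = 40.6%, the annual plan 82/185 = 44.3% → the annual plan
Plan X wins each signup group but the annual plan wins overall — the comparison reverses. Plan X's customers skew toward paid, which has a lower base rate.

Yes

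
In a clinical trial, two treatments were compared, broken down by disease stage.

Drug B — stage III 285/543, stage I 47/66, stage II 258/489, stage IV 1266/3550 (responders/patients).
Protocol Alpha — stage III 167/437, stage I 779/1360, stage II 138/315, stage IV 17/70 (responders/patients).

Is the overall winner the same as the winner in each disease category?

Stage III: Drug B 285/543 = 52.5%, Protocol Alpha 167/437 = 38.2% → Drug B
Stage I: Drug B 47/66 = 71.2%, Protocol Alpha 779/1360 = 57.3% → Drug B
Stage II: Drug B 258/489 = 52.8%, Protocol Alpha 138/315 = 43.8% → Drug B
Stage IV: Drug B 1266/3550 = 35.7%, Protocol Alpha 17/70 = 24.3% → Drug B
Overall: Drug B 1856/4648 = 39.9%, Protocol Alpha 1101/2182 = 50.5% → Protocol Alpha
Drug B wins each disease group but Protocol Alpha wins overall — the comparison reverses. Drug B's patients skew toward stage IV, which has a lower base rate.

No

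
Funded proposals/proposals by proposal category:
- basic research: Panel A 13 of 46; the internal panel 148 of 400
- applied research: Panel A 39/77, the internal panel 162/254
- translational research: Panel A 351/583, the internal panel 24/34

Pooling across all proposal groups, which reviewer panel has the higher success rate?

Panel A

Basic research: Panel A 13/46 = 28.3%, the internal panel 148/400 = 37.0% → the internal panel
Applied research: Panel A 39/77 = 50.6%, the internal panel 162/254 = 63.8% → the internal panel
Translational research: Panel A 351/583 = 60.2%, the internal panel 24/34 = 70.6% → the internal panel
Overall: Panel A 403/706 = 57.1%, the internal panel 334/688 = 48.5% → Panel A
(The internal panel wins every proposal group but Panel A wins overall — the internal panel's proposals skew toward the low-rate basic research group.)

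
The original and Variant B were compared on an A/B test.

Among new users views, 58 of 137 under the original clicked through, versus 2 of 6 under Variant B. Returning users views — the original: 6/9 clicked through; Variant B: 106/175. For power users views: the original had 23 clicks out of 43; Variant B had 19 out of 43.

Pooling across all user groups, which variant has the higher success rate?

New users: the original 58/137 = 42.3%, Variant B 2/6 = 33.3% → the original
Returning users: the original 6/9 = 66.7%, Variant B 106/175 = 60.6% → the original
Power users: the original 23/43 = 53.5%, Variant B 19/43 = 44.2% → the original
Overall: the original 87/189 = 46.0%, Variant B 127/224 = 56.7% → Variant B
(The original wins every user group but Variant B wins overall — the original's views skew toward the low-rate new users group.)

Variant B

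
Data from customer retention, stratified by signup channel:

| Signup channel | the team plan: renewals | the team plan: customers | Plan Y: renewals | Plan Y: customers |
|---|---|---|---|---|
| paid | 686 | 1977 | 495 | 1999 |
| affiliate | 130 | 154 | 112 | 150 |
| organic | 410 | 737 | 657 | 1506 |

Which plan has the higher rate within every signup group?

Paid: the team plan 686/1977 = 34.7%, Plan Y 495/1999 = 24.8% → the team plan
Affiliate: the team plan 130/154 = 84.4%, Plan Y 112/150 = 74.7% → the team plan
Organic: the team plan 410/737 = 55.6%, Plan Y 657/1506 = 43.6% → the team plan
The team plan has the higher rate in all 3 groups.

the team plan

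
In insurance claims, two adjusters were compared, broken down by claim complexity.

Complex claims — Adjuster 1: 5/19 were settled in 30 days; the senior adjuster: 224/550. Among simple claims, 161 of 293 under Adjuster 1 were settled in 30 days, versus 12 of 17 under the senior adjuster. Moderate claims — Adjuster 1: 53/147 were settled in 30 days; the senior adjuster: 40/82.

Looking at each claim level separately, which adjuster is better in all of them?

the senior adjuster

Complex: Adjuster 1 5/19 = 26.3%, the senior adjuster 224/550 = 40.7% → the senior adjuster
Simple: Adjuster 1 161/293 = 54.9%, the senior adjuster 12/17 = 70.6% → the senior adjuster
Moderate: Adjuster 1 53/147 = 36.1%, the senior adjuster 40/82 = 48.8% → the senior adjuster
The senior adjuster has the higher rate in all 3 groups.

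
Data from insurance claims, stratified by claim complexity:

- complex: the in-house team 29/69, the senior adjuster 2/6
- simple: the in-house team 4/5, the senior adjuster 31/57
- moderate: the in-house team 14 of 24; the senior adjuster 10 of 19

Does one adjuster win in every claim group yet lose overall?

Complex: the in-house team 29/69 = 42.0%, the senior adjuster 2/6 = 33.3% → the in-house team
Simple: the in-house team 4/5 = 80.0%, the senior adjuster 31/57 = 54.4% → the in-house team
Moderate: the in-house team 14/24 = 58.3%, the senior adjuster 10/19 = 52.6% → the in-house team
Overall: the in-house team 47/98 = 48.0%, the senior adjuster 43/82 = 52.4% → the senior adjuster
The in-house team wins each claim group but the senior adjuster wins overall — the comparison reverses. The in-house team's claims skew toward complex, which has a lower base rate.

Yes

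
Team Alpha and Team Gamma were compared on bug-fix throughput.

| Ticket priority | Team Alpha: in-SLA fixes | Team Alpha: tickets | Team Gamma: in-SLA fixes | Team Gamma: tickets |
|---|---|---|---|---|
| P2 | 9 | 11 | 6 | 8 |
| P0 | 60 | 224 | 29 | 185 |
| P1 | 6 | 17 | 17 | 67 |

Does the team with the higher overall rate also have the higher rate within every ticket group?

Yes

P2: Team Alpha 9/11 = 81.8%, Team Gamma 6/8 = 75.0% → Team Alpha
P0: Team Alpha 60/224 = 26.8%, Team Gamma 29/185 = 15.7% → Team Alpha
P1: Team Alpha 6/17 = 35.3%, Team Gamma 17/67 = 25.4% → Team Alpha
Overall: Team Alpha 75/252 = 29.8%, Team Gamma 52/260 = 20.0% → Team Alpha
Team Alpha wins overall and in every ticket group — no reversal.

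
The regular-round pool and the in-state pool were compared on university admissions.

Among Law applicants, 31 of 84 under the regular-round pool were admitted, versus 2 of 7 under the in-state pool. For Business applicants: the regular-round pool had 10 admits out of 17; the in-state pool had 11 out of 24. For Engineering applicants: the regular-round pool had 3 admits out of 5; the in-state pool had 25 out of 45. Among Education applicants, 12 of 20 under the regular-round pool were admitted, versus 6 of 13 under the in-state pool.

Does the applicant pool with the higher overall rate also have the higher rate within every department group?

No

Law: the regular-round pool 31/84 = 36.9%, the in-state pool 2/7 = 28.6% → the regular-round pool
Business: the regular-round pool 10/17 = 58.8%, the in-state pool 11/24 = 45.8% → the regular-round pool
Engineering: the regular-round pool 3/5 = 60.0%, the in-state pool 25/45 = 55.6% → the regular-round pool
Education: the regular-round pool 12/20 = 60.0%, the in-state pool 6/13 = 46.2% → the regular-round pool
Overall: the regular-round pool 56/126 = 44.4%, the in-state pool 44/89 = 49.4% → the in-state pool
The regular-round pool wins each department group but the in-state pool wins overall — the comparison reverses. The regular-round pool's applicants skew toward Law, which has a lower base rate.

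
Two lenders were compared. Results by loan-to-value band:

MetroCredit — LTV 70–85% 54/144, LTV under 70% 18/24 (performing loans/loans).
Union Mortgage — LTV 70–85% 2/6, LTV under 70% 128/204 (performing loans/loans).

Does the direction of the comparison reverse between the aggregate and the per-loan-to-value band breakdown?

Yes

LTV 70–85%: MetroCredit 54/144 = 37.5%, Union Mortgage 2/6 = 33.3% → MetroCredit
LTV under 70%: MetroCredit 18/24 = 75.0%, Union Mortgage 128/204 = 62.7% → MetroCredit
Overall: MetroCredit 72/168 = 42.9%, Union Mortgage 130/210 = 61.9% → Union Mortgage
MetroCredit wins each loan-to-value group but Union Mortgage wins overall — the comparison reverses. MetroCredit's loans skew toward LTV 70–85%, which has a lower base rate.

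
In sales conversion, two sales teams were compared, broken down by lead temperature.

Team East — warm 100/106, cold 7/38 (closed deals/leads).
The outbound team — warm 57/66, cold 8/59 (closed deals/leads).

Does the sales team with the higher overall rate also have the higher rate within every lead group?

Yes

Warm: Team East 100/106 = 94.3%, the outbound team 57/66 = 86.4% → Team East
Cold: Team East 7/38 = 18.4%, the outbound team 8/59 = 13.6% → Team East
Overall: Team East 107/144 = 74.3%, the outbound team 65/125 = 52.0% → Team East
Team East wins overall and in every lead group — no reversal.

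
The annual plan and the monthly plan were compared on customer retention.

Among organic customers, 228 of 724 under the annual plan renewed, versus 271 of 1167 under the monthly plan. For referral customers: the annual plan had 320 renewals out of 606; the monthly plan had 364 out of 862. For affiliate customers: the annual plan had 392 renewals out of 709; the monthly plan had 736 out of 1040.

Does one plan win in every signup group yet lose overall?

Organic: the annual plan 228/724 = 31.5%, the monthly plan 271/1167 = 23.2% → the annual plan
Referral: the annual plan 320/606 = 52.8%, the monthly plan 364/862 = 42.2% → the annual plan
Affiliate: the annual plan 392/709 = 55.3%, the monthly plan 736/1040 = 70.8% → the monthly plan
Overall: the annual plan 940/2039 = 46.1%, the monthly plan 1371/3069 = 44.7% → the annual plan
Neither sweeps: the annual plan wins 2 of 3 groups, the monthly plan wins 1. The annual plan wins overall but not every group — no Simpson reversal.

No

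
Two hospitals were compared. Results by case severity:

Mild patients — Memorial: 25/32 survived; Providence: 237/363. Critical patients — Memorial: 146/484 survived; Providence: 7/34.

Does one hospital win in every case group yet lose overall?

Mild: Memorial 25/32 = 78.1%, Providence 237/363 = 65.3% → Memorial
Critical: Memorial 146/484 = 30.2%, Providence 7/34 = 20.6% → Memorial
Overall: Memorial 171/516 = 33.1%, Providence 244/397 = 61.5% → Providence
Memorial wins each case group but Providence wins overall — the comparison reverses. Memorial's patients skew toward critical, which has a lower base rate.

Yes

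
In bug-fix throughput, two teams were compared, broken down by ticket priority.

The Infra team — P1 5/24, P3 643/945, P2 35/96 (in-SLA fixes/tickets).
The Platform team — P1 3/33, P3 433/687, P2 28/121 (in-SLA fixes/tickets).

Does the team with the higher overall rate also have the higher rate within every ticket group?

Yes

P1: the Infra team 5/24 = 20.8%, the Platform team 3/33 = 9.1% → the Infra team
P3: the Infra team 643/945 = 68.0%, the Platform team 433/687 = 63.0% → the Infra team
P2: the Infra team 35/96 = 36.5%, the Platform team 28/121 = 23.1% → the Infra team
Overall: the Infra team 683/1065 = 64.1%, the Platform team 464/841 = 55.2% → the Infra team
The Infra team wins overall and in every ticket group — no reversal.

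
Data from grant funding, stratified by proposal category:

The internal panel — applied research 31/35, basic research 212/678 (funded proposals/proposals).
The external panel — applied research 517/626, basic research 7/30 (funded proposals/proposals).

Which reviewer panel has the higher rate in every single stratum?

the internal panel

Applied research: the internal panel 31/35 = 88.6%, the external panel 517/626 = 82.6% → the internal panel
Basic research: the internal panel 212/678 = 31.3%, the external panel 7/30 = 23.3% → the internal panel
The internal panel has the higher rate in both groups.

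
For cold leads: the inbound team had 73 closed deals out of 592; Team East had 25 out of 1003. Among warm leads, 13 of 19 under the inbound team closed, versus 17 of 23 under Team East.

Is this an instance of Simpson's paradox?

Cold: the inbound team 73/592 = 12.3%, Team East 25/1003 = 2.5% → the inbound team
Warm: the inbound team 13/19 = 68.4%, Team East 17/23 = 73.9% → Team East
Overall: the inbound team 86/611 = 14.1%, Team East 42/1026 = 4.1% → the inbound team
Neither sweeps: the inbound team wins 1 of 2 groups, Team East wins 1. The inbound team wins overall but not every group — no Simpson reversal.

No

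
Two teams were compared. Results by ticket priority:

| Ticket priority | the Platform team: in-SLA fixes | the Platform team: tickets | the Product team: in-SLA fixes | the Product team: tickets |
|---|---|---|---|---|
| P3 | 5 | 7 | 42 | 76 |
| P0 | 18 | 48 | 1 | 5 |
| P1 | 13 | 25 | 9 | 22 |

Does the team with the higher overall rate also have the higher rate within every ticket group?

P3: the Platform team 5/7 = 71.4%, the Product team 42/76 = 55.3% → the Platform team
P0: the Platform team 18/48 = 37.5%, the Product team 1/5 = 20.0% → the Platform team
P1: the Platform team 13/25 = 52.0%, the Product team 9/22 = 40.9% → the Platform team
Overall: the Platform team 36/80 = 45.0%, the Product team 52/103 = 50.5% → the Product team
The Platform team wins each ticket group but the Product team wins overall — the comparison reverses. The Platform team's tickets skew toward P0, which has a lower base rate.

No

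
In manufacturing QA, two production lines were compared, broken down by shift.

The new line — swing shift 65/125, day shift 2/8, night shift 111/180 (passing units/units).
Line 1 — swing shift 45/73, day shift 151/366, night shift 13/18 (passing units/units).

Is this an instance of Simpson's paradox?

Yes

Swing shift: the new line 65/125 = 52.0%, Line 1 45/73 = 61.6% → Line 1
Day shift: the new line 2/8 = 25.0%, Line 1 151/366 = 41.3% → Line 1
Night shift: the new line 111/180 = 61.7%, Line 1 13/18 = 72.2% → Line 1
Overall: the new line 178/313 = 56.9%, Line 1 209/457 = 45.7% → the new line
Line 1 wins each shift group but the new line wins overall — the comparison reverses. Line 1's units skew toward day shift, which has a lower base rate.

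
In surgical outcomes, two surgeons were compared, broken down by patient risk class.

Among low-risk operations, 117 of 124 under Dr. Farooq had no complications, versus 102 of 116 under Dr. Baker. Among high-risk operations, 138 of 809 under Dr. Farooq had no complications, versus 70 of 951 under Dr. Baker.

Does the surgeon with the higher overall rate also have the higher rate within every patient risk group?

Low-risk: Dr. Farooq 117/124 = 94.4%, Dr. Baker 102/116 = 87.9% → Dr. Farooq
High-risk: Dr. Farooq 138/809 = 17.1%, Dr. Baker 70/951 = 7.4% → Dr. Farooq
Overall: Dr. Farooq 255/933 = 27.3%, Dr. Baker 172/1067 = 16.1% → Dr. Farooq
Dr. Farooq wins overall and in every patient risk group — no reversal.

Yes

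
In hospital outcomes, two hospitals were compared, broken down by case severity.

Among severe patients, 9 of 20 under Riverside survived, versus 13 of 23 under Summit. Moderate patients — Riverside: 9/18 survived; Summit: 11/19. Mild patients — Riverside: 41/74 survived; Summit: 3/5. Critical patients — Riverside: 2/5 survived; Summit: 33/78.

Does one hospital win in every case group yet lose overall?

Yes

Severe: Riverside 9/20 = 45.0%, Summit 13/23 = 56.5% → Summit
Moderate: Riverside 9/18 = 50.0%, Summit 11/19 = 57.9% → Summit
Mild: Riverside 41/74 = 55.4%, Summit 3/5 = 60.0% → Summit
Critical: Riverside 2/5 = 40.0%, Summit 33/78 = 42.3% → Summit
Overall: Riverside 61/117 = 52.1%, Summit 60/125 = 48.0% → Riverside
Summit wins each case group but Riverside wins overall — the comparison reverses. Summit's patients skew toward critical, which has a lower base rate.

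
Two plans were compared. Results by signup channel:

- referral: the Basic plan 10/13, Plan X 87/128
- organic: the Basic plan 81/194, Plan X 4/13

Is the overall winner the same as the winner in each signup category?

No

Referral: the Basic plan 10/13 = 76.9%, Plan X 87/128 = 68.0% → the Basic plan
Organic: the Basic plan 81/194 = 41.8%, Plan X 4/13 = 30.8% → the Basic plan
Overall: the Basic plan 91/207 = 44.0%, Plan X 91/141 = 64.5% → Plan X
The Basic plan wins each signup group but Plan X wins overall — the comparison reverses. The Basic plan's customers skew toward organic, which has a lower base rate.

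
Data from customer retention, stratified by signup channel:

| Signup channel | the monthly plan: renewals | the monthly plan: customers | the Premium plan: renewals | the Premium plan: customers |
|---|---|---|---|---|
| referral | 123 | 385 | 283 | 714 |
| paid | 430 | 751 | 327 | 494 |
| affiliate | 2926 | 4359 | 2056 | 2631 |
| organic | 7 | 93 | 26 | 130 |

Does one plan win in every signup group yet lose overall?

Referral: the monthly plan 123/385 = 31.9%, the Premium plan 283/714 = 39.6% → the Premium plan
Paid: the monthly plan 430/751 = 57.3%, the Premium plan 327/494 = 66.2% → the Premium plan
Affiliate: the monthly plan 2926/4359 = 67.1%, the Premium plan 2056/2631 = 78.1% → the Premium plan
Organic: the monthly plan 7/93 = 7.5%, the Premium plan 26/130 = 20.0% → the Premium plan
Overall: the monthly plan 3486/5588 = 62.4%, the Premium plan 2692/3969 = 67.8% → the Premium plan
The Premium plan wins overall and in every signup group — no reversal.

No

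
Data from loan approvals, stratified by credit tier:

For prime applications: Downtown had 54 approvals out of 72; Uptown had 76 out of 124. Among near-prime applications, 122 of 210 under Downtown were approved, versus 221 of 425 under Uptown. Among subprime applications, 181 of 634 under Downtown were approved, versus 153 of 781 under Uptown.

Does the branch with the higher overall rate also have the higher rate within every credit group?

Yes

Prime: Downtown 54/72 = 75.0%, Uptown 76/124 = 61.3% → Downtown
Near-prime: Downtown 122/210 = 58.1%, Uptown 221/425 = 52.0% → Downtown
Subprime: Downtown 181/634 = 28.5%, Uptown 153/781 = 19.6% → Downtown
Overall: Downtown 357/916 = 39.0%, Uptown 450/1330 = 33.8% → Downtown
Downtown wins overall and in every credit group — no reversal.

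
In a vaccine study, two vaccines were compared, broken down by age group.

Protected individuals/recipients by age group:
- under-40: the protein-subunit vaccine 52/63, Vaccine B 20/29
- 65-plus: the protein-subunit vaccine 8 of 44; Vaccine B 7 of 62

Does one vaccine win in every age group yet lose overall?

Under-40: the protein-subunit vaccine 52/63 = 82.5%, Vaccine B 20/29 = 69.0% → the protein-subunit vaccine
65-plus: the protein-subunit vaccine 8/44 = 18.2%, Vaccine B 7/62 = 11.3% → the protein-subunit vaccine
Overall: the protein-subunit vaccine 60/107 = 56.1%, Vaccine B 27/91 = 29.7% → the protein-subunit vaccine
The protein-subunit vaccine wins overall and in every age group — no reversal.

No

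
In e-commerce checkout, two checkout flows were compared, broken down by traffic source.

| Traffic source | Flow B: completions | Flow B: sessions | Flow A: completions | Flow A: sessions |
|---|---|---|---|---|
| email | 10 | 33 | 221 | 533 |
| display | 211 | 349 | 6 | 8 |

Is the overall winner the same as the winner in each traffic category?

No

Email: Flow B 10/33 = 30.3%, Flow A 221/533 = 41.5% → Flow A
Display: Flow B 211/349 = 60.5%, Flow A 6/8 = 75.0% → Flow A
Overall: Flow B 221/382 = 57.9%, Flow A 227/541 = 42.0% → Flow B
Flow A wins each traffic group but Flow B wins overall — the comparison reverses. Flow A's sessions skew toward email, which has a lower base rate.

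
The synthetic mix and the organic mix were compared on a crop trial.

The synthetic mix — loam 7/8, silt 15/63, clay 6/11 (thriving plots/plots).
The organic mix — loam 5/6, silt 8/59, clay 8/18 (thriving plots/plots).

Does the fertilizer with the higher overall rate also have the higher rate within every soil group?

Loam: the synthetic mix 7/8 = 87.5%, the organic mix 5/6 = 83.3% → the synthetic mix
Silt: the synthetic mix 15/63 = 23.8%, the organic mix 8/59 = 13.6% → the synthetic mix
Clay: the synthetic mix 6/11 = 54.5%, the organic mix 8/18 = 44.4% → the synthetic mix
Overall: the synthetic mix 28/82 = 34.1%, the organic mix 21/83 = 25.3% → the synthetic mix
The synthetic mix wins overall and in every soil group — no reversal.

Yes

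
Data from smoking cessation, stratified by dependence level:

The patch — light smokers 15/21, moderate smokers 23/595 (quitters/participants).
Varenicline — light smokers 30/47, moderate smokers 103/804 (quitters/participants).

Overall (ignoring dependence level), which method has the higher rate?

Light smokers: the patch 15/21 = 71.4%, varenicline 30/47 = 63.8% → the patch
Moderate smokers: the patch 23/595 = 3.9%, varenicline 103/804 = 12.8% → varenicline
Overall: the patch 38/616 = 6.2%, varenicline 133/851 = 15.6% → varenicline
(Neither sweeps every dependence group, but varenicline has the higher pooled rate.)

varenicline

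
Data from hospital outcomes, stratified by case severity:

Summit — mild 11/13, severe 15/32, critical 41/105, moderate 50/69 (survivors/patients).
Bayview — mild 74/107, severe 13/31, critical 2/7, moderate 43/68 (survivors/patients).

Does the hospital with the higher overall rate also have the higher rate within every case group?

Mild: Summit 11/13 = 84.6%, Bayview 74/107 = 69.2% → Summit
Severe: Summit 15/32 = 46.9%, Bayview 13/31 = 41.9% → Summit
Critical: Summit 41/105 = 39.0%, Bayview 2/7 = 28.6% → Summit
Moderate: Summit 50/69 = 72.5%, Bayview 43/68 = 63.2% → Summit
Overall: Summit 117/219 = 53.4%, Bayview 132/213 = 62.0% → Bayview
Summit wins each case group but Bayview wins overall — the comparison reverses. Summit's patients skew toward critical, which has a lower base rate.

No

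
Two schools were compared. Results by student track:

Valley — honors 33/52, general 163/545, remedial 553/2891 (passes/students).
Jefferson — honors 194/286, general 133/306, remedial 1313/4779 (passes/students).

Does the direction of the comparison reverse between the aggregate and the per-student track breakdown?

Honors: Valley 33/52 = 63.5%, Jefferson 194/286 = 67.8% → Jefferson
General: Valley 163/545 = 29.9%, Jefferson 133/306 = 43.5% → Jefferson
Remedial: Valley 553/2891 = 19.1%, Jefferson 1313/4779 = 27.5% → Jefferson
Overall: Valley 749/3488 = 21.5%, Jefferson 1640/5371 = 30.5% → Jefferson
Jefferson wins overall and in every student group — no reversal.

No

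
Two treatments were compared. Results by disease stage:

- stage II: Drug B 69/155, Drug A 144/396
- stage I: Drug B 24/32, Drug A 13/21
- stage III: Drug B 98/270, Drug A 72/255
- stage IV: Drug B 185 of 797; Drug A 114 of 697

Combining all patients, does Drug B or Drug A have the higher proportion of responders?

Drug B

Stage II: Drug B 69/155 = 44.5%, Drug A 144/396 = 36.4% → Drug B
Stage I: Drug B 24/32 = 75.0%, Drug A 13/21 = 61.9% → Drug B
Stage III: Drug B 98/270 = 36.3%, Drug A 72/255 = 28.2% → Drug B
Stage IV: Drug B 185/797 = 23.2%, Drug A 114/697 = 16.4% → Drug B
Overall: Drug B 376/1254 = 30.0%, Drug A 343/1369 = 25.1% → Drug B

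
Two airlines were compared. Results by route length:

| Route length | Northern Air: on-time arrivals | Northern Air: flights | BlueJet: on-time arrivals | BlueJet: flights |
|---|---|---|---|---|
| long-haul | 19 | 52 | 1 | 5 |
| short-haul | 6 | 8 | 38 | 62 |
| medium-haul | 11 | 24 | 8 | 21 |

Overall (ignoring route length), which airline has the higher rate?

BlueJet

Long-haul: Northern Air 19/52 = 36.5%, BlueJet 1/5 = 20.0% → Northern Air
Short-haul: Northern Air 6/8 = 75.0%, BlueJet 38/62 = 61.3% → Northern Air
Medium-haul: Northern Air 11/24 = 45.8%, BlueJet 8/21 = 38.1% → Northern Air
Overall: Northern Air 36/84 = 42.9%, BlueJet 47/88 = 53.4% → BlueJet
(Northern Air wins every route group but BlueJet wins overall — Northern Air's flights skew toward the low-rate long-haul group.)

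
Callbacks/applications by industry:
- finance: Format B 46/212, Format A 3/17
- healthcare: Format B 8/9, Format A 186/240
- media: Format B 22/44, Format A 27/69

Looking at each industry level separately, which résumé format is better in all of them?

Format B

Finance: Format B 46/212 = 21.7%, Format A 3/17 = 17.6% → Format B
Healthcare: Format B 8/9 = 88.9%, Format A 186/240 = 77.5% → Format B
Media: Format B 22/44 = 50.0%, Format A 27/69 = 39.1% → Format B
Format B has the higher rate in all 3 groups.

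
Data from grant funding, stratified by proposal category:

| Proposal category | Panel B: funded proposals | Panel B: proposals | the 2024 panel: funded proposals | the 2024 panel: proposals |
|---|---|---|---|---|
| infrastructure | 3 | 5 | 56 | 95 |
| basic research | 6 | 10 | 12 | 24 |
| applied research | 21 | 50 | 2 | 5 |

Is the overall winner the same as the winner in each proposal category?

No

Infrastructure: Panel B 3/5 = 60.0%, the 2024 panel 56/95 = 58.9% → Panel B
Basic research: Panel B 6/10 = 60.0%, the 2024 panel 12/24 = 50.0% → Panel B
Applied research: Panel B 21/50 = 42.0%, the 2024 panel 2/5 = 40.0% → Panel B
Overall: Panel B 30/65 = 46.2%, the 2024 panel 70/124 = 56.5% → the 2024 panel
Panel B wins each proposal group but the 2024 panel wins overall — the comparison reverses. Panel B's proposals skew toward applied research, which has a lower base rate.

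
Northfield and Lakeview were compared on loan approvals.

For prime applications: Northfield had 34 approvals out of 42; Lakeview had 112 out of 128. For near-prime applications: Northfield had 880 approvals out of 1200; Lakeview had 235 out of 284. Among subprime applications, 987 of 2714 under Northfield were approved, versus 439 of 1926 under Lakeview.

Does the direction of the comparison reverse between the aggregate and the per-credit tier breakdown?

No

Prime: Northfield 34/42 = 81.0%, Lakeview 112/128 = 87.5% → Lakeview
Near-prime: Northfield 880/1200 = 73.3%, Lakeview 235/284 = 82.7% → Lakeview
Subprime: Northfield 987/2714 = 36.4%, Lakeview 439/1926 = 22.8% → Northfield
Overall: Northfield 1901/3956 = 48.1%, Lakeview 786/2338 = 33.6% → Northfield
Neither sweeps: Northfield wins 1 of 3 groups, Lakeview wins 2. Northfield wins overall but not every group — no Simpson reversal.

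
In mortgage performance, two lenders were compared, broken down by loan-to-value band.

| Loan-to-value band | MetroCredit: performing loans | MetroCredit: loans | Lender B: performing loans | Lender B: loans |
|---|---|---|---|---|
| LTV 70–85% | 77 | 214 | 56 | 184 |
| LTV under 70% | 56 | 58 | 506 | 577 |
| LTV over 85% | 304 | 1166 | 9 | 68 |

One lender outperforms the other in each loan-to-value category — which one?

MetroCredit

LTV 70–85%: MetroCredit 77/214 = 36.0%, Lender B 56/184 = 30.4% → MetroCredit
LTV under 70%: MetroCredit 56/58 = 96.6%, Lender B 506/577 = 87.7% → MetroCredit
LTV over 85%: MetroCredit 304/1166 = 26.1%, Lender B 9/68 = 13.2% → MetroCredit
MetroCredit has the higher rate in all 3 groups.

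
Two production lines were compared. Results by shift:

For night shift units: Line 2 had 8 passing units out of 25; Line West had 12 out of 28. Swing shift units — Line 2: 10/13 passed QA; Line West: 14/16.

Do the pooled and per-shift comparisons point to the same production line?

Night shift: Line 2 8/25 = 32.0%, Line West 12/28 = 42.9% → Line West
Swing shift: Line 2 10/13 = 76.9%, Line West 14/16 = 87.5% → Line West
Overall: Line 2 18/38 = 47.4%, Line West 26/44 = 59.1% → Line West
Line West wins overall and in every shift group — no reversal.

Yes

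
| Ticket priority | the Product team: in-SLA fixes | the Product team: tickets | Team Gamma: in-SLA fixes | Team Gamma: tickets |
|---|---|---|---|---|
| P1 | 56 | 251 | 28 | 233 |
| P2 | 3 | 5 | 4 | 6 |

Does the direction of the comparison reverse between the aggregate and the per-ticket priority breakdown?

P1: the Product team 56/251 = 22.3%, Team Gamma 28/233 = 12.0% → the Product team
P2: the Product team 3/5 = 60.0%, Team Gamma 4/6 = 66.7% → Team Gamma
Overall: the Product team 59/256 = 23.0%, Team Gamma 32/239 = 13.4% → the Product team
Neither sweeps: the Product team wins 1 of 2 groups, Team Gamma wins 1. The Product team wins overall but not every group — no Simpson reversal.

No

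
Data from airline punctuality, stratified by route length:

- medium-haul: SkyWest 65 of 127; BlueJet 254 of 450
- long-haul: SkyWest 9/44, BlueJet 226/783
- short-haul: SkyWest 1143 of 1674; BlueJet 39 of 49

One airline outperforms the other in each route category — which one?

Medium-haul: SkyWest 65/127 = 51.2%, BlueJet 254/450 = 56.4% → BlueJet
Long-haul: SkyWest 9/44 = 20.5%, BlueJet 226/783 = 28.9% → BlueJet
Short-haul: SkyWest 1143/1674 = 68.3%, BlueJet 39/49 = 79.6% → BlueJet
BlueJet has the higher rate in all 3 groups.

BlueJet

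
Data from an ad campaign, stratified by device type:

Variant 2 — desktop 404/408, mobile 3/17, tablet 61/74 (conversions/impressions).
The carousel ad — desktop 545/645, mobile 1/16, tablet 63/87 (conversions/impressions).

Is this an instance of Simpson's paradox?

Desktop: Variant 2 404/408 = 99.0%, the carousel ad 545/645 = 84.5% → Variant 2
Mobile: Variant 2 3/17 = 17.6%, the carousel ad 1/16 = 6.2% → Variant 2
Tablet: Variant 2 61/74 = 82.4%, the carousel ad 63/87 = 72.4% → Variant 2
Overall: Variant 2 468/499 = 93.8%, the carousel ad 609/748 = 81.4% → Variant 2
Variant 2 wins overall and in every device group — no reversal.

No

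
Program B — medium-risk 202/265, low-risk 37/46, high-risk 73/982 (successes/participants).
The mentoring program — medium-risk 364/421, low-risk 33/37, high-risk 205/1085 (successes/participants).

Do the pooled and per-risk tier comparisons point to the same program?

Yes

Medium-risk: Program B 202/265 = 76.2%, the mentoring program 364/421 = 86.5% → the mentoring program
Low-risk: Program B 37/46 = 80.4%, the mentoring program 33/37 = 89.2% → the mentoring program
High-risk: Program B 73/982 = 7.4%, the mentoring program 205/1085 = 18.9% → the mentoring program
Overall: Program B 312/1293 = 24.1%, the mentoring program 602/1543 = 39.0% → the mentoring program
The mentoring program wins overall and in every risk group — no reversal.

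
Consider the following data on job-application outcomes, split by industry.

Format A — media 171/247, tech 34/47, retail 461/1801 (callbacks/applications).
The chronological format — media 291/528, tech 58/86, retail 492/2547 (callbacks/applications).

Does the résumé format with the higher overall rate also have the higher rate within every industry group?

Yes

Media: Format A 171/247 = 69.2%, the chronological format 291/528 = 55.1% → Format A
Tech: Format A 34/47 = 72.3%, the chronological format 58/86 = 67.4% → Format A
Retail: Format A 461/1801 = 25.6%, the chronological format 492/2547 = 19.3% → Format A
Overall: Format A 666/2095 = 31.8%, the chronological format 841/3161 = 26.6% → Format A
Format A wins overall and in every industry group — no reversal.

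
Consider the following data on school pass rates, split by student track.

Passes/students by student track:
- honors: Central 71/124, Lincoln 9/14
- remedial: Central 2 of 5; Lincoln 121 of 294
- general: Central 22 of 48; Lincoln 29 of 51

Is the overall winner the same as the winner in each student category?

No

Honors: Central 71/124 = 57.3%, Lincoln 9/14 = 64.3% → Lincoln
Remedial: Central 2/5 = 40.0%, Lincoln 121/294 = 41.2% → Lincoln
General: Central 22/48 = 45.8%, Lincoln 29/51 = 56.9% → Lincoln
Overall: Central 95/177 = 53.7%, Lincoln 159/359 = 44.3% → Central
Lincoln wins each student group but Central wins overall — the comparison reverses. Lincoln's students skew toward remedial, which has a lower base rate.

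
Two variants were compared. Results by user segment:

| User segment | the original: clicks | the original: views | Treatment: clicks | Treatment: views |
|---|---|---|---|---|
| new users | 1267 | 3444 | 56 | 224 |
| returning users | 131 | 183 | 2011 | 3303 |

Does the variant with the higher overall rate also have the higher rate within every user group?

No

New users: the original 1267/3444 = 36.8%, Treatment 56/224 = 25.0% → the original
Returning users: the original 131/183 = 71.6%, Treatment 2011/3303 = 60.9% → the original
Overall: the original 1398/3627 = 38.5%, Treatment 2067/3527 = 58.6% → Treatment
The original wins each user group but Treatment wins overall — the comparison reverses. The original's views skew toward new users, which has a lower base rate.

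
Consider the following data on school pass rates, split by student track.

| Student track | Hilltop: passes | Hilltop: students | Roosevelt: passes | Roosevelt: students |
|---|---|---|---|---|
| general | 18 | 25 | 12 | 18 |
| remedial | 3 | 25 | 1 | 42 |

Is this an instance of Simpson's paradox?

General: Hilltop 18/25 = 72.0%, Roosevelt 12/18 = 66.7% → Hilltop
Remedial: Hilltop 3/25 = 12.0%, Roosevelt 1/42 = 2.4% → Hilltop
Overall: Hilltop 21/50 = 42.0%, Roosevelt 13/60 = 21.7% → Hilltop
Hilltop wins overall and in every student group — no reversal.

No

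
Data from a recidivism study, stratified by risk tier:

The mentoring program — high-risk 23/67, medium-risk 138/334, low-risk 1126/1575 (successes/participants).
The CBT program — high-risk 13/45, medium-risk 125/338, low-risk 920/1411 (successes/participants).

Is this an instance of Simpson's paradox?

High-risk: the mentoring program 23/67 = 34.3%, the CBT program 13/45 = 28.9% → the mentoring program
Medium-risk: the mentoring program 138/334 = 41.3%, the CBT program 125/338 = 37.0% → the mentoring program
Low-risk: the mentoring program 1126/1575 = 71.5%, the CBT program 920/1411 = 65.2% → the mentoring program
Overall: the mentoring program 1287/1976 = 65.1%, the CBT program 1058/1794 = 59.0% → the mentoring program
The mentoring program wins overall and in every risk group — no reversal.

No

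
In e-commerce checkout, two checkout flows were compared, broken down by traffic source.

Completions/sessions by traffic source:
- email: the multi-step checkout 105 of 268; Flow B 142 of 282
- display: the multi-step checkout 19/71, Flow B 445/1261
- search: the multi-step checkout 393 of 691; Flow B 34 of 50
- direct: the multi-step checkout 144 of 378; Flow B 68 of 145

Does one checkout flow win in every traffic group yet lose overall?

Email: the multi-step checkout 105/268 = 39.2%, Flow B 142/282 = 50.4% → Flow B
Display: the multi-step checkout 19/71 = 26.8%, Flow B 445/1261 = 35.3% → Flow B
Search: the multi-step checkout 393/691 = 56.9%, Flow B 34/50 = 68.0% → Flow B
Direct: the multi-step checkout 144/378 = 38.1%, Flow B 68/145 = 46.9% → Flow B
Overall: the multi-step checkout 661/1408 = 46.9%, Flow B 689/1738 = 39.6% → the multi-step checkout
Flow B wins each traffic group but the multi-step checkout wins overall — the comparison reverses. Flow B's sessions skew toward display, which has a lower base rate.

Yes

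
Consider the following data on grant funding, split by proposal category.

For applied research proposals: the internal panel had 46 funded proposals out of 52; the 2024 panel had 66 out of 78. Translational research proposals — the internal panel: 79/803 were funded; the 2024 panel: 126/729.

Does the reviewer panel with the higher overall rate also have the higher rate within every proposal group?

Applied research: the internal panel 46/52 = 88.5%, the 2024 panel 66/78 = 84.6% → the internal panel
Translational research: the internal panel 79/803 = 9.8%, the 2024 panel 126/729 = 17.3% → the 2024 panel
Overall: the internal panel 125/855 = 14.6%, the 2024 panel 192/807 = 23.8% → the 2024 panel
Neither sweeps: the internal panel wins 1 of 2 groups, the 2024 panel wins 1. The 2024 panel wins overall but not every group — no Simpson reversal.

No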